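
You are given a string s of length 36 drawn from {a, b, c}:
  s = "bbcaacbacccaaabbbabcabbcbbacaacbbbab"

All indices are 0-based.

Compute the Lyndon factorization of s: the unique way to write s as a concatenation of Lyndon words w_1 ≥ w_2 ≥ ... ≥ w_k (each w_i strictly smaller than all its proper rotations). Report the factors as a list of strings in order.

emit factor 1: 'bbc' (i=0, period=3)
emit factor 2: 'aacbaccc' (i=3, period=8)
emit factor 3: 'aaabbbabcabbcbbacaacbbbab' (i=11, period=25)

["bbc", "aacbaccc", "aaabbbabcabbcbbacaacbbbab"]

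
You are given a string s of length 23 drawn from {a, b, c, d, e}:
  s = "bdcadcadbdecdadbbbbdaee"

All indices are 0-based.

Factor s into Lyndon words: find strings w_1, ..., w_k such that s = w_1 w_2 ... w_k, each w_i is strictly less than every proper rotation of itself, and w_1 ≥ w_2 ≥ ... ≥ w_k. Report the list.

emit factor 1: 'bdc' (i=0, period=3)
emit factor 2: 'adc' (i=3, period=3)
emit factor 3: 'adbdecd' (i=6, period=7)
emit factor 4: 'adbbbbdaee' (i=13, period=10)

["bdc", "adc", "adbdecd", "adbbbbdaee"]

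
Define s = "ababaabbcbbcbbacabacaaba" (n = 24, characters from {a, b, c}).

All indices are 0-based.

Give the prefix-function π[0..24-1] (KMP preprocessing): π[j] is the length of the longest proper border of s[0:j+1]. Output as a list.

π[0] = 0
j=1 s[j]='b': π[1]=0 (border '')
j=2 s[j]='a': π[2]=1 (border 'a')
j=3 s[j]='b': π[3]=2 (border 'ab')
j=4 s[j]='a': π[4]=3 (border 'aba')
j=5 s[j]='a': k: 3→1→0; π[5]=1 (border 'a')
j=6 s[j]='b': π[6]=2 (border 'ab')
j=7 s[j]='b': k: 2→0; π[7]=0 (border '')
j=8 s[j]='c': π[8]=0 (border '')
j=9 s[j]='b': π[9]=0 (border '')
j=10 s[j]='b': π[10]=0 (border '')
j=11 s[j]='c': π[11]=0 (border '')
j=12 s[j]='b': π[12]=0 (border '')
j=13 s[j]='b': π[13]=0 (border '')
j=14 s[j]='a': π[14]=1 (border 'a')
j=15 s[j]='c': k: 1→0; π[15]=0 (border '')
j=16 s[j]='a': π[16]=1 (border 'a')
j=17 s[j]='b': π[17]=2 (border 'ab')
j=18 s[j]='a': π[18]=3 (border 'aba')
j=19 s[j]='c': k: 3→1→0; π[19]=0 (border '')
j=20 s[j]='a': π[20]=1 (border 'a')
j=21 s[j]='a': k: 1→0; π[21]=1 (border 'a')
j=22 s[j]='b': π[22]=2 (border 'ab')
j=23 s[j]='a': π[23]=3 (border 'aba')

[0, 0, 1, 2, 3, 1, 2, 0, 0, 0, 0, 0, 0, 0, 1, 0, 1, 2, 3, 0, 1, 1, 2, 3]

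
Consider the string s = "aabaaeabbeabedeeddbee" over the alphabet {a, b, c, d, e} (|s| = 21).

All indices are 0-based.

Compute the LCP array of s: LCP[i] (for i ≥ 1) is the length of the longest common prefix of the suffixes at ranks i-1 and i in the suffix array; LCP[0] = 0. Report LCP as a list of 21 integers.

[0, 2, 1, 2, 2, 1, 0, 1, 1, 2, 2, 0, 1, 1, 0, 1, 3, 1, 2, 1, 2]

sorted suffixes:
  #0 SA[0]=0  'aabaaeabbeabedeeddbee'
  #1 SA[1]=3  'aaeabbeabedeeddbee'
  #2 SA[2]=1  'abaaeabbeabedeeddbee'
  #3 SA[3]=6  'abbeabedeeddbee'
  #4 SA[4]=10  'abedeeddbee'
  #5 SA[5]=4  'aeabbeabedeeddbee'
  #6 SA[6]=2  'baaeabbeabedeeddbee'
  #7 SA[7]=7  'bbeabedeeddbee'
  #8 SA[8]=8  'beabedeeddbee'
  #9 SA[9]=11  'bedeeddbee'
  #10 SA[10]=18  'bee'
  #11 SA[11]=17  'dbee'
  #12 SA[12]=16  'ddbee'
  #13 SA[13]=13  'deeddbee'
  #14 SA[14]=20  'e'
  #15 SA[15]=5  'eabbeabedeeddbee'
  #16 SA[16]=9  'eabedeeddbee'
  #17 SA[17]=15  'eddbee'
  #18 SA[18]=12  'edeeddbee'
  #19 SA[19]=19  'ee'
  #20 SA[20]=14  'eeddbee'

SA = [0, 3, 1, 6, 10, 4, 2, 7, 8, 11, 18, 17, 16, 13, 20, 5, 9, 15, 12, 19, 14]
rank  pair      lcp
   1  s[0:],s[3:]  2  'aa'
   2  s[3:],s[1:]  1  'a'
   3  s[1:],s[6:]  2  'ab'
   4  s[6:],s[10:]  2  'ab'
   5  s[10:],s[4:]  1  'a'
   6  s[4:],s[2:]  0  ''
   7  s[2:],s[7:]  1  'b'
   8  s[7:],s[8:]  1  'b'
   9  s[8:],s[11:]  2  'be'
  10  s[11:],s[18:]  2  'be'
  11  s[18:],s[17:]  0  ''
  12  s[17:],s[16:]  1  'd'
  13  s[16:],s[13:]  1  'd'
  14  s[13:],s[20:]  0  ''
  15  s[20:],s[5:]  1  'e'
  16  s[5:],s[9:]  3  'eab'
  17  s[9:],s[15:]  1  'e'
  18  s[15:],s[12:]  2  'ed'
  19  s[12:],s[19:]  1  'e'
  20  s[19:],s[14:]  2  'ee'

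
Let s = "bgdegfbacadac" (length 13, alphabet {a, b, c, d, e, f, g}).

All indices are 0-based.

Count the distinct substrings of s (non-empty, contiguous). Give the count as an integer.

84

rank | idx | suffix
   0 |  11 | ac
   1 |   7 | acadac
   2 |   9 | adac
   3 |   6 | bacadac
   4 |   0 | bgdegfbacadac
   5 |  12 | c
   6 |   8 | cadac
   7 |  10 | dac
   8 |   2 | degfbacadac
   9 |   3 | egfbacadac
  10 |   5 | fbacadac
  11 |   1 | gdegfbacadac
  12 |   4 | gfbacadac

SA = [11, 7, 9, 6, 0, 12, 8, 10, 2, 3, 5, 1, 4]
[i] adj suffixes → lcp
  [1] 11/7 → 2 ('ac')
  [2] 7/9 → 1 ('a')
  [3] 9/6 → 0 ('')
  [4] 6/0 → 1 ('b')
  [5] 0/12 → 0 ('')
  [6] 12/8 → 1 ('c')
  [7] 8/10 → 0 ('')
  [8] 10/2 → 1 ('d')
  [9] 2/3 → 0 ('')
  [10] 3/5 → 0 ('')
  [11] 5/1 → 0 ('')
  [12] 1/4 → 1 ('g')

n(n+1)/2 = 13·14/2 = 91
Σ LCP = 0 + 2 + 1 + 0 + 1 + 0 + 1 + 0 + 1 + 0 + 0 + 0 + 1 = 7
distinct = 91 − 7 = 84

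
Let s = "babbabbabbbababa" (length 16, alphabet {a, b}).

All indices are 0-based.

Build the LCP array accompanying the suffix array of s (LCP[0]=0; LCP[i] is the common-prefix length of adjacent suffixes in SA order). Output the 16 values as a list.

sorted suffixes:
  #0 SA[0]=15  'a'
  #1 SA[1]=13  'aba'
  #2 SA[2]=11  'ababa'
  #3 SA[3]=1  'abbabbabbbababa'
  #4 SA[4]=4  'abbabbbababa'
  #5 SA[5]=7  'abbbababa'
  #6 SA[6]=14  'ba'
  #7 SA[7]=12  'baba'
  #8 SA[8]=10  'bababa'
  #9 SA[9]=0  'babbabbabbbababa'
  #10 SA[10]=3  'babbabbbababa'
  #11 SA[11]=6  'babbbababa'
  #12 SA[12]=9  'bbababa'
  #13 SA[13]=2  'bbabbabbbababa'
  #14 SA[14]=5  'bbabbbababa'
  #15 SA[15]=8  'bbbababa'

SA = [15, 13, 11, 1, 4, 7, 14, 12, 10, 0, 3, 6, 9, 2, 5, 8]
i: (SA[i-1],SA[i]) lcp shared
  1: (15,13) 1 'a'
  2: (13,11) 3 'aba'
  3: (11,1) 2 'ab'
  4: (1,4) 6 'abbabb'
  5: (4,7) 3 'abb'
  6: (7,14) 0 ''
  7: (14,12) 2 'ba'
  8: (12,10) 4 'baba'
  9: (10,0) 3 'bab'
  10: (0,3) 7 'babbabb'
  11: (3,6) 4 'babb'
  12: (6,9) 1 'b'
  13: (9,2) 4 'bbab'
  14: (2,5) 5 'bbabb'
  15: (5,8) 2 'bb'

[0, 1, 3, 2, 6, 3, 0, 2, 4, 3, 7, 4, 1, 4, 5, 2]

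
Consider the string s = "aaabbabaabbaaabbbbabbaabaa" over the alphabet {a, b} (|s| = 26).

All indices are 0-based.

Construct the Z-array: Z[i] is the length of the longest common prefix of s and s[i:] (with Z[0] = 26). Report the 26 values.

Z[0]=26
i=1: fresh scan; Z[1]=2 grow→box=[1,3)
i=2: min(r-i=1, Z[1]=2)=1; Z[2]=1
i=3: fresh scan; Z[3]=0
i=4: fresh scan; Z[4]=0
i=5: fresh scan; Z[5]=1 grow→box=[5,6)
i=6: fresh scan; Z[6]=0
i=7: fresh scan; Z[7]=2 grow→box=[7,9)
i=8: min(r-i=1, Z[1]=2)=1; Z[8]=1
i=9: fresh scan; Z[9]=0
i=10: fresh scan; Z[10]=0
i=11: fresh scan; Z[11]=5 grow→box=[11,16)
i=12: min(r-i=4, Z[1]=2)=2; Z[12]=2
i=13: min(r-i=3, Z[2]=1)=1; Z[13]=1
i=14: min(r-i=2, Z[3]=0)=0; Z[14]=0
i=15: min(r-i=1, Z[4]=0)=0; Z[15]=0
i=16: fresh scan; Z[16]=0
i=17: fresh scan; Z[17]=0
i=18: fresh scan; Z[18]=1 grow→box=[18,19)
i=19: fresh scan; Z[19]=0
i=20: fresh scan; Z[20]=0
i=21: fresh scan; Z[21]=2 grow→box=[21,23)
i=22: min(r-i=1, Z[1]=2)=1; Z[22]=1
i=23: fresh scan; Z[23]=0
i=24: fresh scan; Z[24]=2 grow→box=[24,26)
i=25: min(r-i=1, Z[1]=2)=1; Z[25]=1

[26, 2, 1, 0, 0, 1, 0, 2, 1, 0, 0, 5, 2, 1, 0, 0, 0, 0, 1, 0, 0, 2, 1, 0, 2, 1]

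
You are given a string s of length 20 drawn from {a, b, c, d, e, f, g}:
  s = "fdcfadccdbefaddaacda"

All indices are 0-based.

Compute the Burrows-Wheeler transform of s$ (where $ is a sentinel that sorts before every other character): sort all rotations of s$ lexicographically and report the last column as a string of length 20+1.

addaffddacdcdcafabce$

rank  rotation               last
    0  $fdcfadccdbefaddaacda  a
    1  a$fdcfadccdbefaddaacd  d
    2  aacda$fdcfadccdbefadd  d
    3  acda$fdcfadccdbefadda  a
    4  adccdbefaddaacda$fdcf  f
    5  addaacda$fdcfadccdbef  f
    6  befaddaacda$fdcfadccd  d
    7  ccdbefaddaacda$fdcfad  d
    8  cda$fdcfadccdbefaddaa  a
    9  cdbefaddaacda$fdcfadc  c
   10  cfadccdbefaddaacda$fd  d
   11  da$fdcfadccdbefaddaac  c
   12  daacda$fdcfadccdbefad  d
   13  dbefaddaacda$fdcfadcc  c
   14  dccdbefaddaacda$fdcfa  a
   15  dcfadccdbefaddaacda$f  f
   16  ddaacda$fdcfadccdbefa  a
   17  efaddaacda$fdcfadccdb  b
   18  fadccdbefaddaacda$fdc  c
   19  faddaacda$fdcfadccdbe  e
   20  fdcfadccdbefaddaacda$  $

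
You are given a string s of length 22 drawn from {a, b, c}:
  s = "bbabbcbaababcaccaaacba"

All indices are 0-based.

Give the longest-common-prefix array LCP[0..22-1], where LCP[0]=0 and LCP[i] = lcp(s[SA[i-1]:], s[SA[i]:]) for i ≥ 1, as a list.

sorted suffixes:
  #0 SA[0]=21  'a'
  #1 SA[1]=16  'aaacba'
  #2 SA[2]=7  'aababcaccaaacba'
  #3 SA[3]=17  'aacba'
  #4 SA[4]=8  'ababcaccaaacba'
  #5 SA[5]=2  'abbcbaababcaccaaacba'
  #6 SA[6]=10  'abcaccaaacba'
  #7 SA[7]=18  'acba'
  #8 SA[8]=13  'accaaacba'
  #9 SA[9]=20  'ba'
  #10 SA[10]=6  'baababcaccaaacba'
  #11 SA[11]=1  'babbcbaababcaccaaacba'
  #12 SA[12]=9  'babcaccaaacba'
  #13 SA[13]=0  'bbabbcbaababcaccaaacba'
  #14 SA[14]=3  'bbcbaababcaccaaacba'
  #15 SA[15]=11  'bcaccaaacba'
  #16 SA[16]=4  'bcbaababcaccaaacba'
  #17 SA[17]=15  'caaacba'
  #18 SA[18]=12  'caccaaacba'
  #19 SA[19]=19  'cba'
  #20 SA[20]=5  'cbaababcaccaaacba'
  #21 SA[21]=14  'ccaaacba'

SA = [21, 16, 7, 17, 8, 2, 10, 18, 13, 20, 6, 1, 9, 0, 3, 11, 4, 15, 12, 19, 5, 14]
rank  pair      lcp
   1  s[21:],s[16:]  1  'a'
   2  s[16:],s[7:]  2  'aa'
   3  s[7:],s[17:]  2  'aa'
   4  s[17:],s[8:]  1  'a'
   5  s[8:],s[2:]  2  'ab'
   6  s[2:],s[10:]  2  'ab'
   7  s[10:],s[18:]  1  'a'
   8  s[18:],s[13:]  2  'ac'
   9  s[13:],s[20:]  0  ''
  10  s[20:],s[6:]  2  'ba'
  11  s[6:],s[1:]  2  'ba'
  12  s[1:],s[9:]  3  'bab'
  13  s[9:],s[0:]  1  'b'
  14  s[0:],s[3:]  2  'bb'
  15  s[3:],s[11:]  1  'b'
  16  s[11:],s[4:]  2  'bc'
  17  s[4:],s[15:]  0  ''
  18  s[15:],s[12:]  2  'ca'
  19  s[12:],s[19:]  1  'c'
  20  s[19:],s[5:]  3  'cba'
  21  s[5:],s[14:]  1  'c'

[0, 1, 2, 2, 1, 2, 2, 1, 2, 0, 2, 2, 3, 1, 2, 1, 2, 0, 2, 1, 3, 1]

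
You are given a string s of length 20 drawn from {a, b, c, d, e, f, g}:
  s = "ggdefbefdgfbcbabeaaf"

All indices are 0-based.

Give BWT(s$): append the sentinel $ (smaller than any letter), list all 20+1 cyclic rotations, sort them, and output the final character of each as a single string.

rank  rotation               last
    0  $ggdefbefdgfbcbabeaaf  f
    1  aaf$ggdefbefdgfbcbabe  e
    2  abeaaf$ggdefbefdgfbcb  b
    3  af$ggdefbefdgfbcbabea  a
    4  babeaaf$ggdefbefdgfbc  c
    5  bcbabeaaf$ggdefbefdgf  f
    6  beaaf$ggdefbefdgfbcba  a
    7  befdgfbcbabeaaf$ggdef  f
    8  cbabeaaf$ggdefbefdgfb  b
    9  defbefdgfbcbabeaaf$gg  g
   10  dgfbcbabeaaf$ggdefbef  f
   11  eaaf$ggdefbefdgfbcbab  b
   12  efbefdgfbcbabeaaf$ggd  d
   13  efdgfbcbabeaaf$ggdefb  b
   14  f$ggdefbefdgfbcbabeaa  a
   15  fbcbabeaaf$ggdefbefdg  g
   16  fbefdgfbcbabeaaf$ggde  e
   17  fdgfbcbabeaaf$ggdefbe  e
   18  gdefbefdgfbcbabeaaf$g  g
   19  gfbcbabeaaf$ggdefbefd  d
   20  ggdefbefdgfbcbabeaaf$  $

febacfafbgfbdbageegd$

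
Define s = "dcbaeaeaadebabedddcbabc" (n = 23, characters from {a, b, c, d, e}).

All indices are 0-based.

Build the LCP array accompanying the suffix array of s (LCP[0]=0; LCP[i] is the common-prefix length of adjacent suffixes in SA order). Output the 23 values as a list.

rank | idx | suffix
   0 |   7 | aadebabedddcbabc
   1 |  20 | abc
   2 |  12 | abedddcbabc
   3 |   8 | adebabedddcbabc
   4 |   5 | aeaadebabedddcbabc
   5 |   3 | aeaeaadebabedddcbabc
   6 |  19 | babc
   7 |  11 | babedddcbabc
   8 |   2 | baeaeaadebabedddcbabc
   9 |  21 | bc
  10 |  13 | bedddcbabc
  11 |  22 | c
  12 |  18 | cbabc
  13 |   1 | cbaeaeaadebabedddcbabc
  14 |  17 | dcbabc
  15 |   0 | dcbaeaeaadebabedddcbabc
  16 |  16 | ddcbabc
  17 |  15 | dddcbabc
  18 |   9 | debabedddcbabc
  19 |   6 | eaadebabedddcbabc
  20 |   4 | eaeaadebabedddcbabc
  21 |  10 | ebabedddcbabc
  22 |  14 | edddcbabc

SA = [7, 20, 12, 8, 5, 3, 19, 11, 2, 21, 13, 22, 18, 1, 17, 0, 16, 15, 9, 6, 4, 10, 14]
rank  pair      lcp
   1  s[7:],s[20:]  1  'a'
   2  s[20:],s[12:]  2  'ab'
   3  s[12:],s[8:]  1  'a'
   4  s[8:],s[5:]  1  'a'
   5  s[5:],s[3:]  3  'aea'
   6  s[3:],s[19:]  0  ''
   7  s[19:],s[11:]  3  'bab'
   8  s[11:],s[2:]  2  'ba'
   9  s[2:],s[21:]  1  'b'
  10  s[21:],s[13:]  1  'b'
  11  s[13:],s[22:]  0  ''
  12  s[22:],s[18:]  1  'c'
  13  s[18:],s[1:]  3  'cba'
  14  s[1:],s[17:]  0  ''
  15  s[17:],s[0:]  4  'dcba'
  16  s[0:],s[16:]  1  'd'
  17  s[16:],s[15:]  2  'dd'
  18  s[15:],s[9:]  1  'd'
  19  s[9:],s[6:]  0  ''
  20  s[6:],s[4:]  2  'ea'
  21  s[4:],s[10:]  1  'e'
  22  s[10:],s[14:]  1  'e'

[0, 1, 2, 1, 1, 3, 0, 3, 2, 1, 1, 0, 1, 3, 0, 4, 1, 2, 1, 0, 2, 1, 1]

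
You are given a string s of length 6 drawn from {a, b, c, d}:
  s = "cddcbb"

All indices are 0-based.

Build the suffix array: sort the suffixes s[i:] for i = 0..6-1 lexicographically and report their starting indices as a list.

rank→(start, suffix):
  0 → (5, 'b')
  1 → (4, 'bb')
  2 → (3, 'cbb')
  3 → (0, 'cddcbb')
  4 → (2, 'dcbb')
  5 → (1, 'ddcbb')

[5, 4, 3, 0, 2, 1]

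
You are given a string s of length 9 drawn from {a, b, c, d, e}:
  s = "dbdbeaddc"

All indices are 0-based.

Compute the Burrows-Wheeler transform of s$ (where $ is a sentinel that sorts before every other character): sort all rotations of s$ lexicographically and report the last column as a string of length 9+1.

ceddd$bdab

rank  rotation    last
    0  $dbdbeaddc  c
    1  addc$dbdbe  e
    2  bdbeaddc$d  d
    3  beaddc$dbd  d
    4  c$dbdbeadd  d
    5  dbdbeaddc$  $
    6  dbeaddc$db  b
    7  dc$dbdbead  d
    8  ddc$dbdbea  a
    9  eaddc$dbdb  b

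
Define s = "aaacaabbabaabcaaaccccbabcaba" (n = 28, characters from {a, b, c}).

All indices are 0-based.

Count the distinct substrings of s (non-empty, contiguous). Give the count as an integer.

352

rank→(start, suffix):
  0 → (27, 'a')
  1 → (0, 'aaacaabbabaabcaaaccccbabcaba')
  2 → (14, 'aaaccccbabcaba')
  3 → (4, 'aabbabaabcaaaccccbabcaba')
  4 → (10, 'aabcaaaccccbabcaba')
  5 → (1, 'aacaabbabaabcaaaccccbabcaba')
  6 → (15, 'aaccccbabcaba')
  7 → (25, 'aba')
  8 → (8, 'abaabcaaaccccbabcaba')
  9 → (5, 'abbabaabcaaaccccbabcaba')
  10 → (11, 'abcaaaccccbabcaba')
  11 → (22, 'abcaba')
  12 → (2, 'acaabbabaabcaaaccccbabcaba')
  13 → (16, 'accccbabcaba')
  14 → (26, 'ba')
  15 → (9, 'baabcaaaccccbabcaba')
  16 → (7, 'babaabcaaaccccbabcaba')
  17 → (21, 'babcaba')
  18 → (6, 'bbabaabcaaaccccbabcaba')
  19 → (12, 'bcaaaccccbabcaba')
  20 → (23, 'bcaba')
  21 → (13, 'caaaccccbabcaba')
  22 → (3, 'caabbabaabcaaaccccbabcaba')
  23 → (24, 'caba')
  24 → (20, 'cbabcaba')
  25 → (19, 'ccbabcaba')
  26 → (18, 'cccbabcaba')
  27 → (17, 'ccccbabcaba')

SA = [27, 0, 14, 4, 10, 1, 15, 25, 8, 5, 11, 22, 2, 16, 26, 9, 7, 21, 6, 12, 23, 13, 3, 24, 20, 19, 18, 17]
i: (SA[i-1],SA[i]) lcp shared
  1: (27,0) 1 'a'
  2: (0,14) 4 'aaac'
  3: (14,4) 2 'aa'
  4: (4,10) 3 'aab'
  5: (10,1) 2 'aa'
  6: (1,15) 3 'aac'
  7: (15,25) 1 'a'
  8: (25,8) 3 'aba'
  9: (8,5) 2 'ab'
  10: (5,11) 2 'ab'
  11: (11,22) 4 'abca'
  12: (22,2) 1 'a'
  13: (2,16) 2 'ac'
  14: (16,26) 0 ''
  15: (26,9) 2 'ba'
  16: (9,7) 2 'ba'
  17: (7,21) 3 'bab'
  18: (21,6) 1 'b'
  19: (6,12) 1 'b'
  20: (12,23) 3 'bca'
  21: (23,13) 0 ''
  22: (13,3) 3 'caa'
  23: (3,24) 2 'ca'
  24: (24,20) 1 'c'
  25: (20,19) 1 'c'
  26: (19,18) 2 'cc'
  27: (18,17) 3 'ccc'

n(n+1)/2 = 28·29/2 = 406
Σ LCP = 0 + 1 + 4 + 2 + 3 + 2 + 3 + 1 + 3 + 2 + 2 + 4 + 1 + 2 + 0 + 2 + 2 + 3 + 1 + 1 + 3 + 0 + 3 + 2 + 1 + 1 + 2 + 3 = 54
distinct = 406 − 54 = 352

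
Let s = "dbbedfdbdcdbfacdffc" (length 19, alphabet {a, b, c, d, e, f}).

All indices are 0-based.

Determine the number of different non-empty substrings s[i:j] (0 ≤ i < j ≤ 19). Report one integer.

173

rank | idx | suffix
   0 |  13 | acdffc
   1 |   1 | bbedfdbdcdbfacdffc
   2 |   7 | bdcdbfacdffc
   3 |   2 | bedfdbdcdbfacdffc
   4 |  11 | bfacdffc
   5 |  18 | c
   6 |   9 | cdbfacdffc
   7 |  14 | cdffc
   8 |   0 | dbbedfdbdcdbfacdffc
   9 |   6 | dbdcdbfacdffc
  10 |  10 | dbfacdffc
  11 |   8 | dcdbfacdffc
  12 |   4 | dfdbdcdbfacdffc
  13 |  15 | dffc
  14 |   3 | edfdbdcdbfacdffc
  15 |  12 | facdffc
  16 |  17 | fc
  17 |   5 | fdbdcdbfacdffc
  18 |  16 | ffc

SA = [13, 1, 7, 2, 11, 18, 9, 14, 0, 6, 10, 8, 4, 15, 3, 12, 17, 5, 16]
rank  pair      lcp
   1  s[13:],s[1:]  0  ''
   2  s[1:],s[7:]  1  'b'
   3  s[7:],s[2:]  1  'b'
   4  s[2:],s[11:]  1  'b'
   5  s[11:],s[18:]  0  ''
   6  s[18:],s[9:]  1  'c'
   7  s[9:],s[14:]  2  'cd'
   8  s[14:],s[0:]  0  ''
   9  s[0:],s[6:]  2  'db'
  10  s[6:],s[10:]  2  'db'
  11  s[10:],s[8:]  1  'd'
  12  s[8:],s[4:]  1  'd'
  13  s[4:],s[15:]  2  'df'
  14  s[15:],s[3:]  0  ''
  15  s[3:],s[12:]  0  ''
  16  s[12:],s[17:]  1  'f'
  17  s[17:],s[5:]  1  'f'
  18  s[5:],s[16:]  1  'f'

n(n+1)/2 = 19·20/2 = 190
Σ LCP = 0 + 0 + 1 + 1 + 1 + 0 + 1 + 2 + 0 + 2 + 2 + 1 + 1 + 2 + 0 + 0 + 1 + 1 + 1 = 17
distinct = 190 − 17 = 173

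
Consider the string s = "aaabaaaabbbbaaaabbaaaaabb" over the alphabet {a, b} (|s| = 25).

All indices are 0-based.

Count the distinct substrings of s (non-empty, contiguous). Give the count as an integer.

243

rank | idx | suffix
   0 |  18 | aaaaabb
   1 |  19 | aaaabb
   2 |  12 | aaaabbaaaaabb
   3 |   4 | aaaabbbbaaaabbaaaaabb
   4 |   0 | aaabaaaabbbbaaaabbaaaaabb
   5 |  20 | aaabb
   6 |  13 | aaabbaaaaabb
   7 |   5 | aaabbbbaaaabbaaaaabb
   8 |   1 | aabaaaabbbbaaaabbaaaaabb
   9 |  21 | aabb
  10 |  14 | aabbaaaaabb
  11 |   6 | aabbbbaaaabbaaaaabb
  12 |   2 | abaaaabbbbaaaabbaaaaabb
  13 |  22 | abb
  14 |  15 | abbaaaaabb
  15 |   7 | abbbbaaaabbaaaaabb
  16 |  24 | b
  17 |  17 | baaaaabb
  18 |  11 | baaaabbaaaaabb
  19 |   3 | baaaabbbbaaaabbaaaaabb
  20 |  23 | bb
  21 |  16 | bbaaaaabb
  22 |  10 | bbaaaabbaaaaabb
  23 |   9 | bbbaaaabbaaaaabb
  24 |   8 | bbbbaaaabbaaaaabb

SA = [18, 19, 12, 4, 0, 20, 13, 5, 1, 21, 14, 6, 2, 22, 15, 7, 24, 17, 11, 3, 23, 16, 10, 9, 8]
i: (SA[i-1],SA[i]) lcp shared
  1: (18,19) 4 'aaaa'
  2: (19,12) 6 'aaaabb'
  3: (12,4) 6 'aaaabb'
  4: (4,0) 3 'aaa'
  5: (0,20) 4 'aaab'
  6: (20,13) 5 'aaabb'
  7: (13,5) 5 'aaabb'
  8: (5,1) 2 'aa'
  9: (1,21) 3 'aab'
  10: (21,14) 4 'aabb'
  11: (14,6) 4 'aabb'
  12: (6,2) 1 'a'
  13: (2,22) 2 'ab'
  14: (22,15) 3 'abb'
  15: (15,7) 3 'abb'
  16: (7,24) 0 ''
  17: (24,17) 1 'b'
  18: (17,11) 5 'baaaa'
  19: (11,3) 7 'baaaabb'
  20: (3,23) 1 'b'
  21: (23,16) 2 'bb'
  22: (16,10) 6 'bbaaaa'
  23: (10,9) 2 'bb'
  24: (9,8) 3 'bbb'

n(n+1)/2 = 25·26/2 = 325
Σ LCP = 0 + 4 + 6 + 6 + 3 + 4 + 5 + 5 + 2 + 3 + 4 + 4 + 1 + 2 + 3 + 3 + 0 + 1 + 5 + 7 + 1 + 2 + 6 + 2 + 3 = 82
distinct = 325 − 82 = 243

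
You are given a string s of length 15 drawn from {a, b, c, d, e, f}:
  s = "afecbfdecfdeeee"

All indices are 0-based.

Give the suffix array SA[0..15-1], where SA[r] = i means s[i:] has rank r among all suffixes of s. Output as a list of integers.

[0, 4, 3, 8, 6, 10, 14, 2, 7, 13, 12, 11, 5, 9, 1]

sorted suffixes:
  #0 SA[0]=0  'afecbfdecfdeeee'
  #1 SA[1]=4  'bfdecfdeeee'
  #2 SA[2]=3  'cbfdecfdeeee'
  #3 SA[3]=8  'cfdeeee'
  #4 SA[4]=6  'decfdeeee'
  #5 SA[5]=10  'deeee'
  #6 SA[6]=14  'e'
  #7 SA[7]=2  'ecbfdecfdeeee'
  #8 SA[8]=7  'ecfdeeee'
  #9 SA[9]=13  'ee'
  #10 SA[10]=12  'eee'
  #11 SA[11]=11  'eeee'
  #12 SA[12]=5  'fdecfdeeee'
  #13 SA[13]=9  'fdeeee'
  #14 SA[14]=1  'fecbfdecfdeeee'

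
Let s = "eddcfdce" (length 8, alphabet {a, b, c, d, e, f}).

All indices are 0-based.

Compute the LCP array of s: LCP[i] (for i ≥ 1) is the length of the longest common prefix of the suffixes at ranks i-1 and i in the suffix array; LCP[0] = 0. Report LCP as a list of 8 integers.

rank | idx | suffix
   0 |   6 | ce
   1 |   3 | cfdce
   2 |   5 | dce
   3 |   2 | dcfdce
   4 |   1 | ddcfdce
   5 |   7 | e
   6 |   0 | eddcfdce
   7 |   4 | fdce

SA = [6, 3, 5, 2, 1, 7, 0, 4]
rank  pair      lcp
   1  s[6:],s[3:]  1  'c'
   2  s[3:],s[5:]  0  ''
   3  s[5:],s[2:]  2  'dc'
   4  s[2:],s[1:]  1  'd'
   5  s[1:],s[7:]  0  ''
   6  s[7:],s[0:]  1  'e'
   7  s[0:],s[4:]  0  ''

[0, 1, 0, 2, 1, 0, 1, 0]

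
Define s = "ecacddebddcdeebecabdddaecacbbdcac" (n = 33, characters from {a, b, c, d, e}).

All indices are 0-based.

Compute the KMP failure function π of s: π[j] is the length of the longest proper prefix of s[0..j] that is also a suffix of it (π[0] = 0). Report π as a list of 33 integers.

[0, 0, 0, 0, 0, 0, 1, 0, 0, 0, 0, 0, 1, 1, 0, 1, 2, 3, 0, 0, 0, 0, 0, 1, 2, 3, 4, 0, 0, 0, 0, 0, 0]

π[0] = 0
j=1 s[j]='c': π[1]=0 (border '')
j=2 s[j]='a': π[2]=0 (border '')
j=3 s[j]='c': π[3]=0 (border '')
j=4 s[j]='d': π[4]=0 (border '')
j=5 s[j]='d': π[5]=0 (border '')
j=6 s[j]='e': π[6]=1 (border 'e')
j=7 s[j]='b': k: 1→0; π[7]=0 (border '')
j=8 s[j]='d': π[8]=0 (border '')
j=9 s[j]='d': π[9]=0 (border '')
j=10 s[j]='c': π[10]=0 (border '')
j=11 s[j]='d': π[11]=0 (border '')
j=12 s[j]='e': π[12]=1 (border 'e')
j=13 s[j]='e': k: 1→0; π[13]=1 (border 'e')
j=14 s[j]='b': k: 1→0; π[14]=0 (border '')
j=15 s[j]='e': π[15]=1 (border 'e')
j=16 s[j]='c': π[16]=2 (border 'ec')
j=17 s[j]='a': π[17]=3 (border 'eca')
j=18 s[j]='b': k: 3→0; π[18]=0 (border '')
j=19 s[j]='d': π[19]=0 (border '')
j=20 s[j]='d': π[20]=0 (border '')
j=21 s[j]='d': π[21]=0 (border '')
j=22 s[j]='a': π[22]=0 (border '')
j=23 s[j]='e': π[23]=1 (border 'e')
j=24 s[j]='c': π[24]=2 (border 'ec')
j=25 s[j]='a': π[25]=3 (border 'eca')
j=26 s[j]='c': π[26]=4 (border 'ecac')
j=27 s[j]='b': k: 4→0; π[27]=0 (border '')
j=28 s[j]='b': π[28]=0 (border '')
j=29 s[j]='d': π[29]=0 (border '')
j=30 s[j]='c': π[30]=0 (border '')
j=31 s[j]='a': π[31]=0 (border '')
j=32 s[j]='c': π[32]=0 (border '')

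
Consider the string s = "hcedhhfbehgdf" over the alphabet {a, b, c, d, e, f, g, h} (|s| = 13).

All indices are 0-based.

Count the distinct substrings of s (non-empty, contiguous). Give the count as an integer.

rank | idx | suffix
   0 |   7 | behgdf
   1 |   1 | cedhhfbehgdf
   2 |  11 | df
   3 |   3 | dhhfbehgdf
   4 |   2 | edhhfbehgdf
   5 |   8 | ehgdf
   6 |  12 | f
   7 |   6 | fbehgdf
   8 |  10 | gdf
   9 |   0 | hcedhhfbehgdf
  10 |   5 | hfbehgdf
  11 |   9 | hgdf
  12 |   4 | hhfbehgdf

SA = [7, 1, 11, 3, 2, 8, 12, 6, 10, 0, 5, 9, 4]
i: (SA[i-1],SA[i]) lcp shared
  1: (7,1) 0 ''
  2: (1,11) 0 ''
  3: (11,3) 1 'd'
  4: (3,2) 0 ''
  5: (2,8) 1 'e'
  6: (8,12) 0 ''
  7: (12,6) 1 'f'
  8: (6,10) 0 ''
  9: (10,0) 0 ''
  10: (0,5) 1 'h'
  11: (5,9) 1 'h'
  12: (9,4) 1 'h'

n(n+1)/2 = 13·14/2 = 91
Σ LCP = 0 + 0 + 0 + 1 + 0 + 1 + 0 + 1 + 0 + 0 + 1 + 1 + 1 = 6
distinct = 91 − 6 = 85

85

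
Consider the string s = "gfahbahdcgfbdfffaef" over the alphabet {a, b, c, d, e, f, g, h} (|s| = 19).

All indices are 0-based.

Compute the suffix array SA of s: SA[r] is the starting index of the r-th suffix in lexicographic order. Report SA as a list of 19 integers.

[16, 2, 5, 4, 11, 8, 7, 12, 17, 18, 15, 1, 10, 14, 13, 0, 9, 3, 6]

sorted suffixes:
  #0 SA[0]=16  'aef'
  #1 SA[1]=2  'ahbahdcgfbdfffaef'
  #2 SA[2]=5  'ahdcgfbdfffaef'
  #3 SA[3]=4  'bahdcgfbdfffaef'
  #4 SA[4]=11  'bdfffaef'
  #5 SA[5]=8  'cgfbdfffaef'
  #6 SA[6]=7  'dcgfbdfffaef'
  #7 SA[7]=12  'dfffaef'
  #8 SA[8]=17  'ef'
  #9 SA[9]=18  'f'
  #10 SA[10]=15  'faef'
  #11 SA[11]=1  'fahbahdcgfbdfffaef'
  #12 SA[12]=10  'fbdfffaef'
  #13 SA[13]=14  'ffaef'
  #14 SA[14]=13  'fffaef'
  #15 SA[15]=0  'gfahbahdcgfbdfffaef'
  #16 SA[16]=9  'gfbdfffaef'
  #17 SA[17]=3  'hbahdcgfbdfffaef'
  #18 SA[18]=6  'hdcgfbdfffaef'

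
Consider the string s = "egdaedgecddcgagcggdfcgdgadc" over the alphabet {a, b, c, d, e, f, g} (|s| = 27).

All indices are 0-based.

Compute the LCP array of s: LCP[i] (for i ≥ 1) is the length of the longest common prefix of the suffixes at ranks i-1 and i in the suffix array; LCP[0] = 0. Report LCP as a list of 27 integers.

rank | idx | suffix
   0 |  24 | adc
   1 |   3 | aedgecddcgagcggdfcgdgadc
   2 |  13 | agcggdfcgdgadc
   3 |  26 | c
   4 |   8 | cddcgagcggdfcgdgadc
   5 |  11 | cgagcggdfcgdgadc
   6 |  20 | cgdgadc
   7 |  15 | cggdfcgdgadc
   8 |   2 | daedgecddcgagcggdfcgdgadc
   9 |  25 | dc
  10 |  10 | dcgagcggdfcgdgadc
  11 |   9 | ddcgagcggdfcgdgadc
  12 |  18 | dfcgdgadc
  13 |  22 | dgadc
  14 |   5 | dgecddcgagcggdfcgdgadc
  15 |   7 | ecddcgagcggdfcgdgadc
  16 |   4 | edgecddcgagcggdfcgdgadc
  17 |   0 | egdaedgecddcgagcggdfcgdgadc
  18 |  19 | fcgdgadc
  19 |  23 | gadc
  20 |  12 | gagcggdfcgdgadc
  21 |  14 | gcggdfcgdgadc
  22 |   1 | gdaedgecddcgagcggdfcgdgadc
  23 |  17 | gdfcgdgadc
  24 |  21 | gdgadc
  25 |   6 | gecddcgagcggdfcgdgadc
  26 |  16 | ggdfcgdgadc

SA = [24, 3, 13, 26, 8, 11, 20, 15, 2, 25, 10, 9, 18, 22, 5, 7, 4, 0, 19, 23, 12, 14, 1, 17, 21, 6, 16]
rank  pair      lcp
   1  s[24:],s[3:]  1  'a'
   2  s[3:],s[13:]  1  'a'
   3  s[13:],s[26:]  0  ''
   4  s[26:],s[8:]  1  'c'
   5  s[8:],s[11:]  1  'c'
   6  s[11:],s[20:]  2  'cg'
   7  s[20:],s[15:]  2  'cg'
   8  s[15:],s[2:]  0  ''
   9  s[2:],s[25:]  1  'd'
  10  s[25:],s[10:]  2  'dc'
  11  s[10:],s[9:]  1  'd'
  12  s[9:],s[18:]  1  'd'
  13  s[18:],s[22:]  1  'd'
  14  s[22:],s[5:]  2  'dg'
  15  s[5:],s[7:]  0  ''
  16  s[7:],s[4:]  1  'e'
  17  s[4:],s[0:]  1  'e'
  18  s[0:],s[19:]  0  ''
  19  s[19:],s[23:]  0  ''
  20  s[23:],s[12:]  2  'ga'
  21  s[12:],s[14:]  1  'g'
  22  s[14:],s[1:]  1  'g'
  23  s[1:],s[17:]  2  'gd'
  24  s[17:],s[21:]  2  'gd'
  25  s[21:],s[6:]  1  'g'
  26  s[6:],s[16:]  1  'g'

[0, 1, 1, 0, 1, 1, 2, 2, 0, 1, 2, 1, 1, 1, 2, 0, 1, 1, 0, 0, 2, 1, 1, 2, 2, 1, 1]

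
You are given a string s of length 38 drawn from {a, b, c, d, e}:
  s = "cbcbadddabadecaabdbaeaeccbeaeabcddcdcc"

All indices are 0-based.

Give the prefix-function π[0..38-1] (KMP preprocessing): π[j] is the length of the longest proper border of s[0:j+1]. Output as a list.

[0, 0, 1, 2, 0, 0, 0, 0, 0, 0, 0, 0, 0, 1, 0, 0, 0, 0, 0, 0, 0, 0, 0, 1, 1, 2, 0, 0, 0, 0, 0, 1, 0, 0, 1, 0, 1, 1]

π[0] = 0
j=1 s[j]='b': π[1]=0 (border '')
j=2 s[j]='c': π[2]=1 (border 'c')
j=3 s[j]='b': π[3]=2 (border 'cb')
j=4 s[j]='a': k: 2→0; π[4]=0 (border '')
j=5 s[j]='d': π[5]=0 (border '')
j=6 s[j]='d': π[6]=0 (border '')
j=7 s[j]='d': π[7]=0 (border '')
j=8 s[j]='a': π[8]=0 (border '')
j=9 s[j]='b': π[9]=0 (border '')
j=10 s[j]='a': π[10]=0 (border '')
j=11 s[j]='d': π[11]=0 (border '')
j=12 s[j]='e': π[12]=0 (border '')
j=13 s[j]='c': π[13]=1 (border 'c')
j=14 s[j]='a': k: 1→0; π[14]=0 (border '')
j=15 s[j]='a': π[15]=0 (border '')
j=16 s[j]='b': π[16]=0 (border '')
j=17 s[j]='d': π[17]=0 (border '')
j=18 s[j]='b': π[18]=0 (border '')
j=19 s[j]='a': π[19]=0 (border '')
j=20 s[j]='e': π[20]=0 (border '')
j=21 s[j]='a': π[21]=0 (border '')
j=22 s[j]='e': π[22]=0 (border '')
j=23 s[j]='c': π[23]=1 (border 'c')
j=24 s[j]='c': k: 1→0; π[24]=1 (border 'c')
j=25 s[j]='b': π[25]=2 (border 'cb')
j=26 s[j]='e': k: 2→0; π[26]=0 (border '')
j=27 s[j]='a': π[27]=0 (border '')
j=28 s[j]='e': π[28]=0 (border '')
j=29 s[j]='a': π[29]=0 (border '')
j=30 s[j]='b': π[30]=0 (border '')
j=31 s[j]='c': π[31]=1 (border 'c')
j=32 s[j]='d': k: 1→0; π[32]=0 (border '')
j=33 s[j]='d': π[33]=0 (border '')
j=34 s[j]='c': π[34]=1 (border 'c')
j=35 s[j]='d': k: 1→0; π[35]=0 (border '')
j=36 s[j]='c': π[36]=1 (border 'c')
j=37 s[j]='c': k: 1→0; π[37]=1 (border 'c')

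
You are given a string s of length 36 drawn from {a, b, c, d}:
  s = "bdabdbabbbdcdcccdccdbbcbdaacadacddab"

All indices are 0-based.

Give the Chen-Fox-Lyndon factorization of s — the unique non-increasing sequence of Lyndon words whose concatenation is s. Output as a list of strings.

emit factor 1: 'bd' (i=0, period=2)
emit factor 2: 'abdb' (i=2, period=4)
emit factor 3: 'abbbdcdcccdccdbbcbd' (i=6, period=19)
emit factor 4: 'aacadacddab' (i=25, period=11)

["bd", "abdb", "abbbdcdcccdccdbbcbd", "aacadacddab"]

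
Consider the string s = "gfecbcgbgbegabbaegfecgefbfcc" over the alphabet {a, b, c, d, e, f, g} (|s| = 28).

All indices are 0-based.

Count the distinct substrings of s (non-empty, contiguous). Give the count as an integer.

375

rank→(start, suffix):
  0 → (12, 'abbaegfecgefbfcc')
  1 → (15, 'aegfecgefbfcc')
  2 → (14, 'baegfecgefbfcc')
  3 → (13, 'bbaegfecgefbfcc')
  4 → (4, 'bcgbgbegabbaegfecgefbfcc')
  5 → (9, 'begabbaegfecgefbfcc')
  6 → (24, 'bfcc')
  7 → (7, 'bgbegabbaegfecgefbfcc')
  8 → (27, 'c')
  9 → (3, 'cbcgbgbegabbaegfecgefbfcc')
  10 → (26, 'cc')
  11 → (5, 'cgbgbegabbaegfecgefbfcc')
  12 → (20, 'cgefbfcc')
  13 → (2, 'ecbcgbgbegabbaegfecgefbfcc')
  14 → (19, 'ecgefbfcc')
  15 → (22, 'efbfcc')
  16 → (10, 'egabbaegfecgefbfcc')
  17 → (16, 'egfecgefbfcc')
  18 → (23, 'fbfcc')
  19 → (25, 'fcc')
  20 → (1, 'fecbcgbgbegabbaegfecgefbfcc')
  21 → (18, 'fecgefbfcc')
  22 → (11, 'gabbaegfecgefbfcc')
  23 → (8, 'gbegabbaegfecgefbfcc')
  24 → (6, 'gbgbegabbaegfecgefbfcc')
  25 → (21, 'gefbfcc')
  26 → (0, 'gfecbcgbgbegabbaegfecgefbfcc')
  27 → (17, 'gfecgefbfcc')

SA = [12, 15, 14, 13, 4, 9, 24, 7, 27, 3, 26, 5, 20, 2, 19, 22, 10, 16, 23, 25, 1, 18, 11, 8, 6, 21, 0, 17]
i: (SA[i-1],SA[i]) lcp shared
  1: (12,15) 1 'a'
  2: (15,14) 0 ''
  3: (14,13) 1 'b'
  4: (13,4) 1 'b'
  5: (4,9) 1 'b'
  6: (9,24) 1 'b'
  7: (24,7) 1 'b'
  8: (7,27) 0 ''
  9: (27,3) 1 'c'
  10: (3,26) 1 'c'
  11: (26,5) 1 'c'
  12: (5,20) 2 'cg'
  13: (20,2) 0 ''
  14: (2,19) 2 'ec'
  15: (19,22) 1 'e'
  16: (22,10) 1 'e'
  17: (10,16) 2 'eg'
  18: (16,23) 0 ''
  19: (23,25) 1 'f'
  20: (25,1) 1 'f'
  21: (1,18) 3 'fec'
  22: (18,11) 0 ''
  23: (11,8) 1 'g'
  24: (8,6) 2 'gb'
  25: (6,21) 1 'g'
  26: (21,0) 1 'g'
  27: (0,17) 4 'gfec'

n(n+1)/2 = 28·29/2 = 406
Σ LCP = 0 + 1 + 0 + 1 + 1 + 1 + 1 + 1 + 0 + 1 + 1 + 1 + 2 + 0 + 2 + 1 + 1 + 2 + 0 + 1 + 1 + 3 + 0 + 1 + 2 + 1 + 1 + 4 = 31
distinct = 406 − 31 = 375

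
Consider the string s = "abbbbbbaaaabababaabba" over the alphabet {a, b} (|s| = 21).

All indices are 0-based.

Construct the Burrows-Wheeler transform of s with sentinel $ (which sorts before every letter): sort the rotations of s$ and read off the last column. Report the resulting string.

abbaabbbaa$bbaaaabbbba

rank  rotation                last
    0  $abbbbbbaaaabababaabba  a
    1  a$abbbbbbaaaabababaabb  b
    2  aaaabababaabba$abbbbbb  b
    3  aaabababaabba$abbbbbba  a
    4  aabababaabba$abbbbbbaa  a
    5  aabba$abbbbbbaaaababab  b
    6  abaabba$abbbbbbaaaabab  b
    7  ababaabba$abbbbbbaaaab  b
    8  abababaabba$abbbbbbaaa  a
    9  abba$abbbbbbaaaabababa  a
   10  abbbbbbaaaabababaabba$  $
   11  ba$abbbbbbaaaabababaab  b
   12  baaaabababaabba$abbbbb  b
   13  baabba$abbbbbbaaaababa  a
   14  babaabba$abbbbbbaaaaba  a
   15  bababaabba$abbbbbbaaaa  a
   16  bba$abbbbbbaaaabababaa  a
   17  bbaaaabababaabba$abbbb  b
   18  bbbaaaabababaabba$abbb  b
   19  bbbbaaaabababaabba$abb  b
   20  bbbbbaaaabababaabba$ab  b
   21  bbbbbbaaaabababaabba$a  a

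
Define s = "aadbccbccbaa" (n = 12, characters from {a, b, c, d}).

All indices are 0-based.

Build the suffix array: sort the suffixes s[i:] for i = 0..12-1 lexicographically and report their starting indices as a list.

[11, 10, 0, 1, 9, 6, 3, 8, 5, 7, 4, 2]

rank | idx | suffix
   0 |  11 | a
   1 |  10 | aa
   2 |   0 | aadbccbccbaa
   3 |   1 | adbccbccbaa
   4 |   9 | baa
   5 |   6 | bccbaa
   6 |   3 | bccbccbaa
   7 |   8 | cbaa
   8 |   5 | cbccbaa
   9 |   7 | ccbaa
  10 |   4 | ccbccbaa
  11 |   2 | dbccbccbaa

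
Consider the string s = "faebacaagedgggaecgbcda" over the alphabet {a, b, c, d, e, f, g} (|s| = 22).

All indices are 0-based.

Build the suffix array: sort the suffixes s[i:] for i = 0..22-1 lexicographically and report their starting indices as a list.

rank | idx | suffix
   0 |  21 | a
   1 |   6 | aagedgggaecgbcda
   2 |   4 | acaagedgggaecgbcda
   3 |   1 | aebacaagedgggaecgbcda
   4 |  14 | aecgbcda
   5 |   7 | agedgggaecgbcda
   6 |   3 | bacaagedgggaecgbcda
   7 |  18 | bcda
   8 |   5 | caagedgggaecgbcda
   9 |  19 | cda
  10 |  16 | cgbcda
  11 |  20 | da
  12 |  10 | dgggaecgbcda
  13 |   2 | ebacaagedgggaecgbcda
  14 |  15 | ecgbcda
  15 |   9 | edgggaecgbcda
  16 |   0 | faebacaagedgggaecgbcda
  17 |  13 | gaecgbcda
  18 |  17 | gbcda
  19 |   8 | gedgggaecgbcda
  20 |  12 | ggaecgbcda
  21 |  11 | gggaecgbcda

[21, 6, 4, 1, 14, 7, 3, 18, 5, 19, 16, 20, 10, 2, 15, 9, 0, 13, 17, 8, 12, 11]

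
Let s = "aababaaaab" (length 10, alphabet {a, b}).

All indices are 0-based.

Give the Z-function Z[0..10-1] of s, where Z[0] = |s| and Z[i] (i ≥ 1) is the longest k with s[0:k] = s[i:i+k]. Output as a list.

[10, 1, 0, 1, 0, 2, 2, 3, 1, 0]

Z[0]=10
i=1: outside box; Z[1]=1 scan→box=[1,2)
i=2: outside box; Z[2]=0
i=3: outside box; Z[3]=1 scan→box=[3,4)
i=4: outside box; Z[4]=0
i=5: outside box; Z[5]=2 scan→box=[5,7)
i=6: min(r-i=1, Z[1]=1)=1; Z[6]=2 scan→box=[6,8)
i=7: min(r-i=1, Z[1]=1)=1; Z[7]=3 scan→box=[7,10)
i=8: min(r-i=2, Z[1]=1)=1; Z[8]=1
i=9: min(r-i=1, Z[2]=0)=0; Z[9]=0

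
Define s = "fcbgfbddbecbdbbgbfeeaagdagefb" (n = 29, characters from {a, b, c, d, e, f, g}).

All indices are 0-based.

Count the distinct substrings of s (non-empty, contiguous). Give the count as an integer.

rank→(start, suffix):
  0 → (20, 'aagdagefb')
  1 → (21, 'agdagefb')
  2 → (24, 'agefb')
  3 → (28, 'b')
  4 → (13, 'bbgbfeeaagdagefb')
  5 → (11, 'bdbbgbfeeaagdagefb')
  6 → (5, 'bddbecbdbbgbfeeaagdagefb')
  7 → (8, 'becbdbbgbfeeaagdagefb')
  8 → (16, 'bfeeaagdagefb')
  9 → (14, 'bgbfeeaagdagefb')
  10 → (2, 'bgfbddbecbdbbgbfeeaagdagefb')
  11 → (10, 'cbdbbgbfeeaagdagefb')
  12 → (1, 'cbgfbddbecbdbbgbfeeaagdagefb')
  13 → (23, 'dagefb')
  14 → (12, 'dbbgbfeeaagdagefb')
  15 → (7, 'dbecbdbbgbfeeaagdagefb')
  16 → (6, 'ddbecbdbbgbfeeaagdagefb')
  17 → (19, 'eaagdagefb')
  18 → (9, 'ecbdbbgbfeeaagdagefb')
  19 → (18, 'eeaagdagefb')
  20 → (26, 'efb')
  21 → (27, 'fb')
  22 → (4, 'fbddbecbdbbgbfeeaagdagefb')
  23 → (0, 'fcbgfbddbecbdbbgbfeeaagdagefb')
  24 → (17, 'feeaagdagefb')
  25 → (15, 'gbfeeaagdagefb')
  26 → (22, 'gdagefb')
  27 → (25, 'gefb')
  28 → (3, 'gfbddbecbdbbgbfeeaagdagefb')

SA = [20, 21, 24, 28, 13, 11, 5, 8, 16, 14, 2, 10, 1, 23, 12, 7, 6, 19, 9, 18, 26, 27, 4, 0, 17, 15, 22, 25, 3]
[i] adj suffixes → lcp
  [1] 20/21 → 1 ('a')
  [2] 21/24 → 2 ('ag')
  [3] 24/28 → 0 ('')
  [4] 28/13 → 1 ('b')
  [5] 13/11 → 1 ('b')
  [6] 11/5 → 2 ('bd')
  [7] 5/8 → 1 ('b')
  [8] 8/16 → 1 ('b')
  [9] 16/14 → 1 ('b')
  [10] 14/2 → 2 ('bg')
  [11] 2/10 → 0 ('')
  [12] 10/1 → 2 ('cb')
  [13] 1/23 → 0 ('')
  [14] 23/12 → 1 ('d')
  [15] 12/7 → 2 ('db')
  [16] 7/6 → 1 ('d')
  [17] 6/19 → 0 ('')
  [18] 19/9 → 1 ('e')
  [19] 9/18 → 1 ('e')
  [20] 18/26 → 1 ('e')
  [21] 26/27 → 0 ('')
  [22] 27/4 → 2 ('fb')
  [23] 4/0 → 1 ('f')
  [24] 0/17 → 1 ('f')
  [25] 17/15 → 0 ('')
  [26] 15/22 → 1 ('g')
  [27] 22/25 → 1 ('g')
  [28] 25/3 → 1 ('g')

n(n+1)/2 = 29·30/2 = 435
Σ LCP = 0 + 1 + 2 + 0 + 1 + 1 + 2 + 1 + 1 + 1 + 2 + 0 + 2 + 0 + 1 + 2 + 1 + 0 + 1 + 1 + 1 + 0 + 2 + 1 + 1 + 0 + 1 + 1 + 1 = 28
distinct = 435 − 28 = 407

407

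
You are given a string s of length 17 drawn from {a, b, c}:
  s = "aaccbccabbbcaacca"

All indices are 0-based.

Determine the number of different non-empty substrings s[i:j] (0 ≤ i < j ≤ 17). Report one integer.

127

rank→(start, suffix):
  0 → (16, 'a')
  1 → (12, 'aacca')
  2 → (0, 'aaccbccabbbcaacca')
  3 → (7, 'abbbcaacca')
  4 → (13, 'acca')
  5 → (1, 'accbccabbbcaacca')
  6 → (8, 'bbbcaacca')
  7 → (9, 'bbcaacca')
  8 → (10, 'bcaacca')
  9 → (4, 'bccabbbcaacca')
  10 → (15, 'ca')
  11 → (11, 'caacca')
  12 → (6, 'cabbbcaacca')
  13 → (3, 'cbccabbbcaacca')
  14 → (14, 'cca')
  15 → (5, 'ccabbbcaacca')
  16 → (2, 'ccbccabbbcaacca')

SA = [16, 12, 0, 7, 13, 1, 8, 9, 10, 4, 15, 11, 6, 3, 14, 5, 2]
i: (SA[i-1],SA[i]) lcp shared
  1: (16,12) 1 'a'
  2: (12,0) 4 'aacc'
  3: (0,7) 1 'a'
  4: (7,13) 1 'a'
  5: (13,1) 3 'acc'
  6: (1,8) 0 ''
  7: (8,9) 2 'bb'
  8: (9,10) 1 'b'
  9: (10,4) 2 'bc'
  10: (4,15) 0 ''
  11: (15,11) 2 'ca'
  12: (11,6) 2 'ca'
  13: (6,3) 1 'c'
  14: (3,14) 1 'c'
  15: (14,5) 3 'cca'
  16: (5,2) 2 'cc'

n(n+1)/2 = 17·18/2 = 153
Σ LCP = 0 + 1 + 4 + 1 + 1 + 3 + 0 + 2 + 1 + 2 + 0 + 2 + 2 + 1 + 1 + 3 + 2 = 26
distinct = 153 − 26 = 127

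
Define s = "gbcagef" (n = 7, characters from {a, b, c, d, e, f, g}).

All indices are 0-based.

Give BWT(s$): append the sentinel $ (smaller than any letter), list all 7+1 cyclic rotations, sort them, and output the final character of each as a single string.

fcgbge$a

rank  rotation  last
    0  $gbcagef  f
    1  agef$gbc  c
    2  bcagef$g  g
    3  cagef$gb  b
    4  ef$gbcag  g
    5  f$gbcage  e
    6  gbcagef$  $
    7  gef$gbca  a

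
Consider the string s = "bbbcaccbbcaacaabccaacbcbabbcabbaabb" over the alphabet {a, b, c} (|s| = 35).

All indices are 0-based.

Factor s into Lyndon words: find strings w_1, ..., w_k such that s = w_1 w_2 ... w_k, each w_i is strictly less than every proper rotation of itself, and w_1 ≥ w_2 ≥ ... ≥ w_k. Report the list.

["bbbc", "accbbc", "aac", "aabccaacbcbabbcabb", "aabb"]

emit factor 1: 'bbbc' (i=0, period=4)
emit factor 2: 'accbbc' (i=4, period=6)
emit factor 3: 'aac' (i=10, period=3)
emit factor 4: 'aabccaacbcbabbcabb' (i=13, period=18)
emit factor 5: 'aabb' (i=31, period=4)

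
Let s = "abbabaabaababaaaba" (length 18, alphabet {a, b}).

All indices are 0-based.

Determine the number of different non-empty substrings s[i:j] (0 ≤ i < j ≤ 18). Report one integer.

rank→(start, suffix):
  0 → (17, 'a')
  1 → (13, 'aaaba')
  2 → (14, 'aaba')
  3 → (5, 'aabaababaaaba')
  4 → (8, 'aababaaaba')
  5 → (15, 'aba')
  6 → (11, 'abaaaba')
  7 → (3, 'abaabaababaaaba')
  8 → (6, 'abaababaaaba')
  9 → (9, 'ababaaaba')
  10 → (0, 'abbabaabaababaaaba')
  11 → (16, 'ba')
  12 → (12, 'baaaba')
  13 → (4, 'baabaababaaaba')
  14 → (7, 'baababaaaba')
  15 → (10, 'babaaaba')
  16 → (2, 'babaabaababaaaba')
  17 → (1, 'bbabaabaababaaaba')

SA = [17, 13, 14, 5, 8, 15, 11, 3, 6, 9, 0, 16, 12, 4, 7, 10, 2, 1]
[i] adj suffixes → lcp
  [1] 17/13 → 1 ('a')
  [2] 13/14 → 2 ('aa')
  [3] 14/5 → 4 ('aaba')
  [4] 5/8 → 4 ('aaba')
  [5] 8/15 → 1 ('a')
  [6] 15/11 → 3 ('aba')
  [7] 11/3 → 4 ('abaa')
  [8] 3/6 → 6 ('abaaba')
  [9] 6/9 → 3 ('aba')
  [10] 9/0 → 2 ('ab')
  [11] 0/16 → 0 ('')
  [12] 16/12 → 2 ('ba')
  [13] 12/4 → 3 ('baa')
  [14] 4/7 → 5 ('baaba')
  [15] 7/10 → 2 ('ba')
  [16] 10/2 → 5 ('babaa')
  [17] 2/1 → 1 ('b')

n(n+1)/2 = 18·19/2 = 171
Σ LCP = 0 + 1 + 2 + 4 + 4 + 1 + 3 + 4 + 6 + 3 + 2 + 0 + 2 + 3 + 5 + 2 + 5 + 1 = 48
distinct = 171 − 48 = 123

123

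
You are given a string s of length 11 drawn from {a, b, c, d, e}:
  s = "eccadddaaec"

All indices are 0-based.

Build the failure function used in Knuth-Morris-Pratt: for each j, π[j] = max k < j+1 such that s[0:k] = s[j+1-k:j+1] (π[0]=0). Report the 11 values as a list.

[0, 0, 0, 0, 0, 0, 0, 0, 0, 1, 2]

π[0] = 0
j=1 s[j]='c': π[1]=0 (border '')
j=2 s[j]='c': π[2]=0 (border '')
j=3 s[j]='a': π[3]=0 (border '')
j=4 s[j]='d': π[4]=0 (border '')
j=5 s[j]='d': π[5]=0 (border '')
j=6 s[j]='d': π[6]=0 (border '')
j=7 s[j]='a': π[7]=0 (border '')
j=8 s[j]='a': π[8]=0 (border '')
j=9 s[j]='e': π[9]=1 (border 'e')
j=10 s[j]='c': π[10]=2 (border 'ec')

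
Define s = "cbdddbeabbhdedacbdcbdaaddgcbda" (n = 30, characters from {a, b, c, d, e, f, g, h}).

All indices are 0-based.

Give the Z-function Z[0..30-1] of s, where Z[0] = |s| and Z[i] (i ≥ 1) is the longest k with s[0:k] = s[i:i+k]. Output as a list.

[30, 0, 0, 0, 0, 0, 0, 0, 0, 0, 0, 0, 0, 0, 0, 3, 0, 0, 3, 0, 0, 0, 0, 0, 0, 0, 3, 0, 0, 0]

Z[0]=30
i=1: i≥r, start 0; Z[1]=0
i=2: i≥r, start 0; Z[2]=0
i=3: i≥r, start 0; Z[3]=0
i=4: i≥r, start 0; Z[4]=0
i=5: i≥r, start 0; Z[5]=0
i=6: i≥r, start 0; Z[6]=0
i=7: i≥r, start 0; Z[7]=0
i=8: i≥r, start 0; Z[8]=0
i=9: i≥r, start 0; Z[9]=0
i=10: i≥r, start 0; Z[10]=0
i=11: i≥r, start 0; Z[11]=0
i=12: i≥r, start 0; Z[12]=0
i=13: i≥r, start 0; Z[13]=0
i=14: i≥r, start 0; Z[14]=0
i=15: i≥r, start 0; Z[15]=3 scan→box=[15,18)
i=16: min(r-i=2, Z[1]=0)=0; Z[16]=0
i=17: min(r-i=1, Z[2]=0)=0; Z[17]=0
i=18: i≥r, start 0; Z[18]=3 scan→box=[18,21)
i=19: min(r-i=2, Z[1]=0)=0; Z[19]=0
i=20: min(r-i=1, Z[2]=0)=0; Z[20]=0
i=21: i≥r, start 0; Z[21]=0
i=22: i≥r, start 0; Z[22]=0
i=23: i≥r, start 0; Z[23]=0
i=24: i≥r, start 0; Z[24]=0
i=25: i≥r, start 0; Z[25]=0
i=26: i≥r, start 0; Z[26]=3 scan→box=[26,29)
i=27: min(r-i=2, Z[1]=0)=0; Z[27]=0
i=28: min(r-i=1, Z[2]=0)=0; Z[28]=0
i=29: i≥r, start 0; Z[29]=0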